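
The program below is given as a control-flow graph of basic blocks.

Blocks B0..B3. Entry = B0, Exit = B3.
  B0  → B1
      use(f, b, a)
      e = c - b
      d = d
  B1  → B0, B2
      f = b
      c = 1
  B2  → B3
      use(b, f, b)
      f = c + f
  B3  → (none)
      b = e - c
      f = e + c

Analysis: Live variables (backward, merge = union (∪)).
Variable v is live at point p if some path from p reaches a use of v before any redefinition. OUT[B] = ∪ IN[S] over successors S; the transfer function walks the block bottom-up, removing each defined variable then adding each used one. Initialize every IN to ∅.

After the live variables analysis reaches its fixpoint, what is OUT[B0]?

Answer: {a, b, d, e}

Working:
Converged values:
  B0:  IN={a, b, c, d, f}  OUT={a, b, d, e}
  B1:  IN={a, b, d, e}  OUT={a, b, c, d, e, f}
  B2:  IN={b, c, e, f}  OUT={c, e}
  B3:  IN={c, e}  OUT={}

Merge at B0: OUT[B0] = IN[B1] = {a, b, d, e}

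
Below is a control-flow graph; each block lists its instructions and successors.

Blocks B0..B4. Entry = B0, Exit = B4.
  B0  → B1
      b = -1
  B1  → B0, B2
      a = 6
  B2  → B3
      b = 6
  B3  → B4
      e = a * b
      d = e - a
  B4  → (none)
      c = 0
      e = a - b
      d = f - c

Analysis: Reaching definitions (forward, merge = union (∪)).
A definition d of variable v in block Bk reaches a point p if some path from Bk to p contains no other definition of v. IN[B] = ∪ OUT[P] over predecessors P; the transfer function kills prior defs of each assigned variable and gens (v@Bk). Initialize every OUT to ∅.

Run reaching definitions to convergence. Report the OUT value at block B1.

Fixpoint table:
  B0:  IN={a@B1, b@B0}  OUT={a@B1, b@B0}
  B1:  IN={a@B1, b@B0}  OUT={a@B1, b@B0}
  B2:  IN={a@B1, b@B0}  OUT={a@B1, b@B2}
  B3:  IN={a@B1, b@B2}  OUT={a@B1, b@B2, d@B3, e@B3}
  B4:  IN={a@B1, b@B2, d@B3, e@B3}  OUT={a@B1, b@B2, c@B4, d@B4, e@B4}

Merge at B1: IN[B1] = OUT[B0] = {a@B1, b@B0}
Applying B1's transfer function to that IN value gives OUT[B1] (row B1 above).

Answer: {a@B1, b@B0}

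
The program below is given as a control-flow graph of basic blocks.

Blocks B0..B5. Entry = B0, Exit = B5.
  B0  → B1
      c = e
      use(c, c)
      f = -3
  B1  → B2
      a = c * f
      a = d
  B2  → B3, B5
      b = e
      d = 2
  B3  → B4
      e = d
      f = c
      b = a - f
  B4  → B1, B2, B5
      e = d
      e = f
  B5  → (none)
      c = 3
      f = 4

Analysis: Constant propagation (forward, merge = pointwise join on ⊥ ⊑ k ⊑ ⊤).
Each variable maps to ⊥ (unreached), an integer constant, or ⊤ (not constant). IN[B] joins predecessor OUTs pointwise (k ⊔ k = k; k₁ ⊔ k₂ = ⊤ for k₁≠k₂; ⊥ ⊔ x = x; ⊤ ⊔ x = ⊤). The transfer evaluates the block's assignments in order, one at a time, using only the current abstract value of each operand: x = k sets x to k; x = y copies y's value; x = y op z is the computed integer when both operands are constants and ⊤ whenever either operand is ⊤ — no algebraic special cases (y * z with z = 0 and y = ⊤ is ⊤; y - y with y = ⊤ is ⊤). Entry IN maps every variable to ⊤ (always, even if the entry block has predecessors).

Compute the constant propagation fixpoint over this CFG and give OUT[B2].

Answer: {a: ⊤, b: ⊤, c: ⊤, d: 2, e: ⊤, f: ⊤}

Trace:
Per-block solution:
  B0: | IN=(all ⊤) | OUT={f:-3; rest ⊤}
  B1: | IN=(all ⊤) | OUT=(all ⊤)
  B2: | IN=(all ⊤) | OUT={d:2; rest ⊤}
  B3: | IN={d:2; rest ⊤} | OUT={d:2, e:2; rest ⊤}
  B4: | IN={d:2, e:2; rest ⊤} | OUT={d:2; rest ⊤}
  B5: | IN={d:2; rest ⊤} | OUT={c:3, d:2, f:4; rest ⊤}

Merge at B2: IN[B2] = OUT[B1] ⊔ OUT[B4] = {a: ⊤, b: ⊤, c: ⊤, d: ⊤, e: ⊤, f: ⊤}
Applying B2's transfer function to that IN value gives OUT[B2] (row B2 above).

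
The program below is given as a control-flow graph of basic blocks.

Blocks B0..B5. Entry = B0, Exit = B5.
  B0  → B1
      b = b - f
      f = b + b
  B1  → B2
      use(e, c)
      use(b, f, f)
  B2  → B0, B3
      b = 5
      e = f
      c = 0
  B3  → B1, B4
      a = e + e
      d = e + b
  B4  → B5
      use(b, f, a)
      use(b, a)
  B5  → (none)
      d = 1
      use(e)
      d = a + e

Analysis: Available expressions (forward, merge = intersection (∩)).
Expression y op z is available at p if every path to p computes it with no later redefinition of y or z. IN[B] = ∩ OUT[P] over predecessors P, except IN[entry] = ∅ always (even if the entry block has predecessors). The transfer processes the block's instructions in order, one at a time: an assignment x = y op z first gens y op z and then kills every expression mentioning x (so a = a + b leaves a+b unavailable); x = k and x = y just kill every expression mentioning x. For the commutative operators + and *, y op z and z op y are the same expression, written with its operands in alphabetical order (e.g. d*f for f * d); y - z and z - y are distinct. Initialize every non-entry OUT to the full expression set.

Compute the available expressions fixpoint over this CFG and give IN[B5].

Answer: {b+e, e+e}

Derivation:
Fixpoint table:
  B0:   IN={}   OUT={b+b}
  B1:   IN={}   OUT={}
  B2:   IN={}   OUT={}
  B3:   IN={}   OUT={b+e, e+e}
  B4:   IN={b+e, e+e}   OUT={b+e, e+e}
  B5:   IN={b+e, e+e}   OUT={a+e, b+e, e+e}

Merge at B5: IN[B5] = OUT[B4] = {b+e, e+e}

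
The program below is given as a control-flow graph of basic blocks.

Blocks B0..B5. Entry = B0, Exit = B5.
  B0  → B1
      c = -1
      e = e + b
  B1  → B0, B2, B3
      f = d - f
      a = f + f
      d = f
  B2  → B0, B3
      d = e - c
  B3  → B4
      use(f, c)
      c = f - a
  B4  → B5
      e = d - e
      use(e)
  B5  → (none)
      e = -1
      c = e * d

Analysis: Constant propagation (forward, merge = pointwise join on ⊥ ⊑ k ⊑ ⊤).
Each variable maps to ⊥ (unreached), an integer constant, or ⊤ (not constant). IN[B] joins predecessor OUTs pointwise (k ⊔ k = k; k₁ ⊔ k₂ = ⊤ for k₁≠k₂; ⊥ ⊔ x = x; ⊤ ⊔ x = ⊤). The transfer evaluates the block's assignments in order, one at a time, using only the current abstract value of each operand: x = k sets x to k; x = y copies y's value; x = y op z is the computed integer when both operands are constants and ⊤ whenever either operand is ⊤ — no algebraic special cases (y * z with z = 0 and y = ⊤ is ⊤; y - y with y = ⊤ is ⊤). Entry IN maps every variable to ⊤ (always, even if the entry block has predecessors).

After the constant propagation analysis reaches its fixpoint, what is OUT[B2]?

Answer: {a: ⊤, b: ⊤, c: -1, d: ⊤, e: ⊤, f: ⊤}

Derivation:
Fixpoint table:
  B0:   IN=(all ⊤)   OUT={c:-1; rest ⊤}
  B1:   IN={c:-1; rest ⊤}   OUT={c:-1; rest ⊤}
  B2:   IN={c:-1; rest ⊤}   OUT={c:-1; rest ⊤}
  B3:   IN={c:-1; rest ⊤}   OUT=(all ⊤)
  B4:   IN=(all ⊤)   OUT=(all ⊤)
  B5:   IN=(all ⊤)   OUT={e:-1; rest ⊤}

Merge at B2: IN[B2] = OUT[B1] = {a: ⊤, b: ⊤, c: -1, d: ⊤, e: ⊤, f: ⊤}
Applying B2's transfer function to that IN value gives OUT[B2] (row B2 above).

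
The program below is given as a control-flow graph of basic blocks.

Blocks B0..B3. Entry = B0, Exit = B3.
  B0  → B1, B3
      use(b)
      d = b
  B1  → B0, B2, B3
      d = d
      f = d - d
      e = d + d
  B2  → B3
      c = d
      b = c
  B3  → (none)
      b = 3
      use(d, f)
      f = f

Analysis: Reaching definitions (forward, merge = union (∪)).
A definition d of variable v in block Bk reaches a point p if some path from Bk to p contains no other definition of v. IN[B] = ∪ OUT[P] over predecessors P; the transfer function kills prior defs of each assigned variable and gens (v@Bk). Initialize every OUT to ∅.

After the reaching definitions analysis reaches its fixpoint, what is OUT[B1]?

Answer: {d@B1, e@B1, f@B1}

Derivation:
Converged values:
  B0: | IN={d@B1, e@B1, f@B1} | OUT={d@B0, e@B1, f@B1}
  B1: | IN={d@B0, e@B1, f@B1} | OUT={d@B1, e@B1, f@B1}
  B2: | IN={d@B1, e@B1, f@B1} | OUT={b@B2, c@B2, d@B1, e@B1, f@B1}
  B3: | IN={b@B2, c@B2, d@B0, d@B1, e@B1, f@B1} | OUT={b@B3, c@B2, d@B0, d@B1, e@B1, f@B3}

Merge at B1: IN[B1] = OUT[B0] = {d@B0, e@B1, f@B1}
Applying B1's transfer function to that IN value gives OUT[B1] (row B1 above).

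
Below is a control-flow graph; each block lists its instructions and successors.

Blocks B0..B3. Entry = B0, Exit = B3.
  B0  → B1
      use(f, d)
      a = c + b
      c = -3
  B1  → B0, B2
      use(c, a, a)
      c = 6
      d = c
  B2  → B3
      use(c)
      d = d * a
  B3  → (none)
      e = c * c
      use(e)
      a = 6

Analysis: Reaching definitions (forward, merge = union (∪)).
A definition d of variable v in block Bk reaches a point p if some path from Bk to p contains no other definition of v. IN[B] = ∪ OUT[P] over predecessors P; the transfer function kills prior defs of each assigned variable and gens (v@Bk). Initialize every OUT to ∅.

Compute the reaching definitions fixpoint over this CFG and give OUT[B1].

Answer: {a@B0, c@B1, d@B1}

Working:
Per-block solution:
  B0:  IN={a@B0, c@B1, d@B1}  OUT={a@B0, c@B0, d@B1}
  B1:  IN={a@B0, c@B0, d@B1}  OUT={a@B0, c@B1, d@B1}
  B2:  IN={a@B0, c@B1, d@B1}  OUT={a@B0, c@B1, d@B2}
  B3:  IN={a@B0, c@B1, d@B2}  OUT={a@B3, c@B1, d@B2, e@B3}

Merge at B1: IN[B1] = OUT[B0] = {a@B0, c@B0, d@B1}
Applying B1's transfer function to that IN value gives OUT[B1] (row B1 above).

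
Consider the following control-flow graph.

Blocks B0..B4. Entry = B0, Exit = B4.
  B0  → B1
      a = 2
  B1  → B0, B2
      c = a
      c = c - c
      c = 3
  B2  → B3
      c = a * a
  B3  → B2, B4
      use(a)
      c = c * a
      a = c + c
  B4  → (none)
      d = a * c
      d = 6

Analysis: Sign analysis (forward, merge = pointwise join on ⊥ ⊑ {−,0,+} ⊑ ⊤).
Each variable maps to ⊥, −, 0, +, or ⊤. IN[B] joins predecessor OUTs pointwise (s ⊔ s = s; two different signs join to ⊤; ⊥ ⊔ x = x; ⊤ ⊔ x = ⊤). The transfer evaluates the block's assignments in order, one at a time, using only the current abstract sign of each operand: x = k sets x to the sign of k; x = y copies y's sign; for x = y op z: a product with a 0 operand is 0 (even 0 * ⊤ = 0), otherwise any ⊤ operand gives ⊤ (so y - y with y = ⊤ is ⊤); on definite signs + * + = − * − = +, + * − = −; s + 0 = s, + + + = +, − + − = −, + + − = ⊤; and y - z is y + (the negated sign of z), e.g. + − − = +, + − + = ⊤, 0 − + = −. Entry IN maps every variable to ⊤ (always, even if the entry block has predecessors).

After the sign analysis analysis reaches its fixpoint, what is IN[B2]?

Answer: {a: +, b: ⊤, c: +, d: ⊤, e: ⊤, f: ⊤}

Working:
Per-block solution:
  B0: | IN=(all ⊤) | OUT={a:+; rest ⊤}
  B1: | IN={a:+; rest ⊤} | OUT={a:+, c:+; rest ⊤}
  B2: | IN={a:+, c:+; rest ⊤} | OUT={a:+, c:+; rest ⊤}
  B3: | IN={a:+, c:+; rest ⊤} | OUT={a:+, c:+; rest ⊤}
  B4: | IN={a:+, c:+; rest ⊤} | OUT={a:+, c:+, d:+; rest ⊤}

Merge at B2: IN[B2] = OUT[B1] ⊔ OUT[B3] = {a: +, b: ⊤, c: +, d: ⊤, e: ⊤, f: ⊤}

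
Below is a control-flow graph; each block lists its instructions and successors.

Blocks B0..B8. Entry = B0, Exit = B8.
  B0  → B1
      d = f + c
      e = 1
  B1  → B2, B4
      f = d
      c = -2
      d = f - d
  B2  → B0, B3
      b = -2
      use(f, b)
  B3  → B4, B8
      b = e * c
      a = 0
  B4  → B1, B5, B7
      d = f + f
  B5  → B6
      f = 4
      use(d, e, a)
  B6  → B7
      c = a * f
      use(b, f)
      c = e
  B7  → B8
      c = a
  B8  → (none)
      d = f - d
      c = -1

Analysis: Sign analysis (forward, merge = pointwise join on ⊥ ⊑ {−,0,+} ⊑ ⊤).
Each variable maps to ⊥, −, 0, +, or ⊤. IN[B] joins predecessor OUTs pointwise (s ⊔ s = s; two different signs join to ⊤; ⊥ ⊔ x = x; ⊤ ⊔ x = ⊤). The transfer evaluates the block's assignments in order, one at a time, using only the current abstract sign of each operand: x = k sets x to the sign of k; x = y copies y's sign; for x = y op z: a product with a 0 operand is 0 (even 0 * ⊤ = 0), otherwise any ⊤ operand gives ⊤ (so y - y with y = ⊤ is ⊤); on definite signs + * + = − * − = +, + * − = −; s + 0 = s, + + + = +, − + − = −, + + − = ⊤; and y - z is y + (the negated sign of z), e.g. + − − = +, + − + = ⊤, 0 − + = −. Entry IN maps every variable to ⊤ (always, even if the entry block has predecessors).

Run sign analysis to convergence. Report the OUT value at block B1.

Answer: {a: ⊤, b: ⊤, c: -, d: ⊤, e: +, f: ⊤}

Trace:
Fixpoint table:
  B0:   IN=(all ⊤)   OUT={e:+; rest ⊤}
  B1:   IN={e:+; rest ⊤}   OUT={c:-, e:+; rest ⊤}
  B2:   IN={c:-, e:+; rest ⊤}   OUT={b:-, c:-, e:+; rest ⊤}
  B3:   IN={b:-, c:-, e:+; rest ⊤}   OUT={a:0, b:-, c:-, e:+; rest ⊤}
  B4:   IN={c:-, e:+; rest ⊤}   OUT={c:-, e:+; rest ⊤}
  B5:   IN={c:-, e:+; rest ⊤}   OUT={c:-, e:+, f:+; rest ⊤}
  B6:   IN={c:-, e:+, f:+; rest ⊤}   OUT={c:+, e:+, f:+; rest ⊤}
  B7:   IN={e:+; rest ⊤}   OUT={e:+; rest ⊤}
  B8:   IN={e:+; rest ⊤}   OUT={c:-, e:+; rest ⊤}

Merge at B1: IN[B1] = OUT[B0] ⊔ OUT[B4] = {a: ⊤, b: ⊤, c: ⊤, d: ⊤, e: +, f: ⊤}
Applying B1's transfer function to that IN value gives OUT[B1] (row B1 above).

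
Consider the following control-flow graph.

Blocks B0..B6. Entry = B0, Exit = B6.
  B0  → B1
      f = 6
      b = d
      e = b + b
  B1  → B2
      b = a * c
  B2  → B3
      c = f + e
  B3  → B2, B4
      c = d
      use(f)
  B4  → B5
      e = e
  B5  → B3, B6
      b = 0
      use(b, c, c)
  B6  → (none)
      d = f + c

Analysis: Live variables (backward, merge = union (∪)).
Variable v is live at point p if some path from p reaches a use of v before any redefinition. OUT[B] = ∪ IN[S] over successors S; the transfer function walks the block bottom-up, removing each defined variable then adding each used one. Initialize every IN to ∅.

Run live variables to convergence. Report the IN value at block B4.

Converged values:
  B0:  IN={a, c, d}  OUT={a, c, d, e, f}
  B1:  IN={a, c, d, e, f}  OUT={d, e, f}
  B2:  IN={d, e, f}  OUT={d, e, f}
  B3:  IN={d, e, f}  OUT={c, d, e, f}
  B4:  IN={c, d, e, f}  OUT={c, d, e, f}
  B5:  IN={c, d, e, f}  OUT={c, d, e, f}
  B6:  IN={c, f}  OUT={}

Merge at B4: OUT[B4] = IN[B5] = {c, d, e, f}
Applying B4's transfer function to that OUT value gives IN[B4] (row B4 above).

Answer: {c, d, e, f}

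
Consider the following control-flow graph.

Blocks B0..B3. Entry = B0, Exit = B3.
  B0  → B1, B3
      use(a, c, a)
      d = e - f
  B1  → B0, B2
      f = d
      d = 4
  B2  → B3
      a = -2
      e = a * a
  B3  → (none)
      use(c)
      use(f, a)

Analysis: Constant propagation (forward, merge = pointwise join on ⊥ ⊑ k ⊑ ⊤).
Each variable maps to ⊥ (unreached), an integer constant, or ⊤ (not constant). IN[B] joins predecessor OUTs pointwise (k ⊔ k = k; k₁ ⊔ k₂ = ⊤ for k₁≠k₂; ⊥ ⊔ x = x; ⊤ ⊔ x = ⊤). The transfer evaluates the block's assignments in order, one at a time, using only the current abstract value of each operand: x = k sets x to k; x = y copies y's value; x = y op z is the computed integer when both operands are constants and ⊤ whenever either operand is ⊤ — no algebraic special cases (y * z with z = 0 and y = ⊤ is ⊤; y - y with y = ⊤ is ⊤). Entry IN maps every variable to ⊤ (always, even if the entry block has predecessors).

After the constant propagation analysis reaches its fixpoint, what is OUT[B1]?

Converged values:
  B0: | IN=(all ⊤) | OUT=(all ⊤)
  B1: | IN=(all ⊤) | OUT={d:4; rest ⊤}
  B2: | IN={d:4; rest ⊤} | OUT={a:-2, d:4, e:4; rest ⊤}
  B3: | IN=(all ⊤) | OUT=(all ⊤)

Merge at B1: IN[B1] = OUT[B0] = {a: ⊤, b: ⊤, c: ⊤, d: ⊤, e: ⊤, f: ⊤}
Applying B1's transfer function to that IN value gives OUT[B1] (row B1 above).

Answer: {a: ⊤, b: ⊤, c: ⊤, d: 4, e: ⊤, f: ⊤}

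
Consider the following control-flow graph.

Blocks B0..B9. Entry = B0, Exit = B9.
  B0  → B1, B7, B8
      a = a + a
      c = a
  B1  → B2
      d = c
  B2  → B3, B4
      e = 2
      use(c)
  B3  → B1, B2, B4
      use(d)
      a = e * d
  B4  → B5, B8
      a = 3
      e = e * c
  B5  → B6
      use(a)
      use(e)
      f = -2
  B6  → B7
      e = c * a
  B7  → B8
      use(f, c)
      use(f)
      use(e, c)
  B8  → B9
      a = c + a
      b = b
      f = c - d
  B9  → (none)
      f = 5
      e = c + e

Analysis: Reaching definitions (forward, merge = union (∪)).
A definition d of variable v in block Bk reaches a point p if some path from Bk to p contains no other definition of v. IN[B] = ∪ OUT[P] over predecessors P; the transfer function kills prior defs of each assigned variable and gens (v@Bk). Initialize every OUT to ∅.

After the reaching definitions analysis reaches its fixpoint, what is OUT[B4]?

Answer: {a@B4, c@B0, d@B1, e@B4}

Derivation:
Per-block solution:
  B0:   IN={}   OUT={a@B0, c@B0}
  B1:   IN={a@B0, a@B3, c@B0, d@B1, e@B2}   OUT={a@B0, a@B3, c@B0, d@B1, e@B2}
  B2:   IN={a@B0, a@B3, c@B0, d@B1, e@B2}   OUT={a@B0, a@B3, c@B0, d@B1, e@B2}
  B3:   IN={a@B0, a@B3, c@B0, d@B1, e@B2}   OUT={a@B3, c@B0, d@B1, e@B2}
  B4:   IN={a@B0, a@B3, c@B0, d@B1, e@B2}   OUT={a@B4, c@B0, d@B1, e@B4}
  B5:   IN={a@B4, c@B0, d@B1, e@B4}   OUT={a@B4, c@B0, d@B1, e@B4, f@B5}
  B6:   IN={a@B4, c@B0, d@B1, e@B4, f@B5}   OUT={a@B4, c@B0, d@B1, e@B6, f@B5}
  B7:   IN={a@B0, a@B4, c@B0, d@B1, e@B6, f@B5}   OUT={a@B0, a@B4, c@B0, d@B1, e@B6, f@B5}
  B8:   IN={a@B0, a@B4, c@B0, d@B1, e@B4, e@B6, f@B5}   OUT={a@B8, b@B8, c@B0, d@B1, e@B4, e@B6, f@B8}
  B9:   IN={a@B8, b@B8, c@B0, d@B1, e@B4, e@B6, f@B8}   OUT={a@B8, b@B8, c@B0, d@B1, e@B9, f@B9}

Merge at B4: IN[B4] = OUT[B2] ⊔ OUT[B3] = {a@B0, a@B3, c@B0, d@B1, e@B2}
Applying B4's transfer function to that IN value gives OUT[B4] (row B4 above).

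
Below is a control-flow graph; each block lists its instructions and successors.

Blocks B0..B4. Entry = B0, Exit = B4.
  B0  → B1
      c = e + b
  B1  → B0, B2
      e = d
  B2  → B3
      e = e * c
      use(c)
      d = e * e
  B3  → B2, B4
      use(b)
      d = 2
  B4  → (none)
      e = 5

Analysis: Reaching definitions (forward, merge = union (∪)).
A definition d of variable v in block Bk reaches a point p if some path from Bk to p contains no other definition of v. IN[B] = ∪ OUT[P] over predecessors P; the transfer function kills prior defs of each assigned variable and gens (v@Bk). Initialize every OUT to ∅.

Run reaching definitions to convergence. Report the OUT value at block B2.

Answer: {c@B0, d@B2, e@B2}

Trace:
Per-block solution:
  B0: | IN={c@B0, e@B1} | OUT={c@B0, e@B1}
  B1: | IN={c@B0, e@B1} | OUT={c@B0, e@B1}
  B2: | IN={c@B0, d@B3, e@B1, e@B2} | OUT={c@B0, d@B2, e@B2}
  B3: | IN={c@B0, d@B2, e@B2} | OUT={c@B0, d@B3, e@B2}
  B4: | IN={c@B0, d@B3, e@B2} | OUT={c@B0, d@B3, e@B4}

Merge at B2: IN[B2] = OUT[B1] ⊔ OUT[B3] = {c@B0, d@B3, e@B1, e@B2}
Applying B2's transfer function to that IN value gives OUT[B2] (row B2 above).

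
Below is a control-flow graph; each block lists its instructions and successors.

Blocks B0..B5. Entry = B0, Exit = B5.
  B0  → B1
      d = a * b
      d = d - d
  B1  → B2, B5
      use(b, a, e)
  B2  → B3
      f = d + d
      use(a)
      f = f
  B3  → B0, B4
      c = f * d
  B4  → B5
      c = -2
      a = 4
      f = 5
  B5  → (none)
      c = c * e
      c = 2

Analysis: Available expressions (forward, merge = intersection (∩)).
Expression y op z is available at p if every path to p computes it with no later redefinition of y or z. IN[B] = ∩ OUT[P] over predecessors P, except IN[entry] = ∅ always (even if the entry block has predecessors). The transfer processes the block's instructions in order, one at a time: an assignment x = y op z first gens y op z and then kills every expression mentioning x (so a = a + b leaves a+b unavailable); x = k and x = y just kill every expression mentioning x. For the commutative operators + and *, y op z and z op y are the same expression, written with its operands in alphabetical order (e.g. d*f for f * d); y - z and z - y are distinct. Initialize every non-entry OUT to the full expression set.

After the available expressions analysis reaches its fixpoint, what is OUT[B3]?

Answer: {a*b, d*f, d+d}

Derivation:
Fixpoint table:
  B0: | IN={} | OUT={a*b}
  B1: | IN={a*b} | OUT={a*b}
  B2: | IN={a*b} | OUT={a*b, d+d}
  B3: | IN={a*b, d+d} | OUT={a*b, d*f, d+d}
  B4: | IN={a*b, d*f, d+d} | OUT={d+d}
  B5: | IN={} | OUT={}

Merge at B3: IN[B3] = OUT[B2] = {a*b, d+d}
Applying B3's transfer function to that IN value gives OUT[B3] (row B3 above).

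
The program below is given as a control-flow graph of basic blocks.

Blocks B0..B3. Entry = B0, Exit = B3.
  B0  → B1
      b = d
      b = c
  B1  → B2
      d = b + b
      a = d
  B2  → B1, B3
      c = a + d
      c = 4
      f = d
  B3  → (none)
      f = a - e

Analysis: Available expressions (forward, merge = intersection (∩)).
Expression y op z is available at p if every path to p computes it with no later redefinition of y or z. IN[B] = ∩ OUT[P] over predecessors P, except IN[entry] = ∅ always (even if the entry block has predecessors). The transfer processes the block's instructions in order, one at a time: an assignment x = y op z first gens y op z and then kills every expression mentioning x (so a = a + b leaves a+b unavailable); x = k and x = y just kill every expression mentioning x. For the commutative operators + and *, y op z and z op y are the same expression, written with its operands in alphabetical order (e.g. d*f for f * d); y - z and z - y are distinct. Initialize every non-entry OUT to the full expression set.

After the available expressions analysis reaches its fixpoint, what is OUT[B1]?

Fixpoint table:
  B0: | IN={} | OUT={}
  B1: | IN={} | OUT={b+b}
  B2: | IN={b+b} | OUT={a+d, b+b}
  B3: | IN={a+d, b+b} | OUT={a+d, a-e, b+b}

Merge at B1: IN[B1] = OUT[B0] ∩ OUT[B2] = {}
Applying B1's transfer function to that IN value gives OUT[B1] (row B1 above).

Answer: {b+b}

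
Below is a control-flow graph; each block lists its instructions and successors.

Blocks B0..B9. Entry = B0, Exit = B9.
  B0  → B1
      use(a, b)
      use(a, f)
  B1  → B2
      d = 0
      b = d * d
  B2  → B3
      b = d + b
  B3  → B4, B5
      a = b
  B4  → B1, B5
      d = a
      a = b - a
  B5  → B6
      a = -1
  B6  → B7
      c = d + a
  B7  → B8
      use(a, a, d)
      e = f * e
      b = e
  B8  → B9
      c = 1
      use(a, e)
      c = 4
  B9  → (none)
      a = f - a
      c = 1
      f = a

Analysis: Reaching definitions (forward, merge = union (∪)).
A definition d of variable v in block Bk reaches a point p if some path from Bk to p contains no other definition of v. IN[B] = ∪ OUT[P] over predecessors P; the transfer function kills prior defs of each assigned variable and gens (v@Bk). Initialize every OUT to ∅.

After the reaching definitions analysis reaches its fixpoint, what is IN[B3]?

Per-block solution:
  B0: | IN={} | OUT={}
  B1: | IN={a@B4, b@B2, d@B4} | OUT={a@B4, b@B1, d@B1}
  B2: | IN={a@B4, b@B1, d@B1} | OUT={a@B4, b@B2, d@B1}
  B3: | IN={a@B4, b@B2, d@B1} | OUT={a@B3, b@B2, d@B1}
  B4: | IN={a@B3, b@B2, d@B1} | OUT={a@B4, b@B2, d@B4}
  B5: | IN={a@B3, a@B4, b@B2, d@B1, d@B4} | OUT={a@B5, b@B2, d@B1, d@B4}
  B6: | IN={a@B5, b@B2, d@B1, d@B4} | OUT={a@B5, b@B2, c@B6, d@B1, d@B4}
  B7: | IN={a@B5, b@B2, c@B6, d@B1, d@B4} | OUT={a@B5, b@B7, c@B6, d@B1, d@B4, e@B7}
  B8: | IN={a@B5, b@B7, c@B6, d@B1, d@B4, e@B7} | OUT={a@B5, b@B7, c@B8, d@B1, d@B4, e@B7}
  B9: | IN={a@B5, b@B7, c@B8, d@B1, d@B4, e@B7} | OUT={a@B9, b@B7, c@B9, d@B1, d@B4, e@B7, f@B9}

Merge at B3: IN[B3] = OUT[B2] = {a@B4, b@B2, d@B1}

Answer: {a@B4, b@B2, d@B1}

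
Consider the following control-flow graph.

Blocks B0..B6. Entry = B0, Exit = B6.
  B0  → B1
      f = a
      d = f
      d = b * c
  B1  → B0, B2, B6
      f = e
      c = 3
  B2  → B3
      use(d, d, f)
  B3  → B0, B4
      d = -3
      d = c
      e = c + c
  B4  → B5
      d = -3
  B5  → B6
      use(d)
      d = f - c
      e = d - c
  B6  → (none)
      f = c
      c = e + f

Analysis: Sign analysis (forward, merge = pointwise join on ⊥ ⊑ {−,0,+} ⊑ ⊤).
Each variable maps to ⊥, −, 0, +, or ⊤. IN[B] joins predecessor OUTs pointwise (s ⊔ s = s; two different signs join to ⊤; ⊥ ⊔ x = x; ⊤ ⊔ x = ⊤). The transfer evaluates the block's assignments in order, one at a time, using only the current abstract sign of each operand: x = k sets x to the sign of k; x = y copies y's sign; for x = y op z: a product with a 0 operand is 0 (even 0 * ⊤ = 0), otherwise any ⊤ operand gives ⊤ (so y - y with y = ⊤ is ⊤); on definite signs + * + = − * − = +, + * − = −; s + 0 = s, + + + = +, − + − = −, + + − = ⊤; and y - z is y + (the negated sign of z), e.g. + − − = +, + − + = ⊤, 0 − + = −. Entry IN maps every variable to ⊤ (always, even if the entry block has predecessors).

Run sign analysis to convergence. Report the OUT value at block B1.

Answer: {a: ⊤, b: ⊤, c: +, d: ⊤, e: ⊤, f: ⊤}

Working:
Converged values:
  B0:  IN=(all ⊤)  OUT=(all ⊤)
  B1:  IN=(all ⊤)  OUT={c:+; rest ⊤}
  B2:  IN={c:+; rest ⊤}  OUT={c:+; rest ⊤}
  B3:  IN={c:+; rest ⊤}  OUT={c:+, d:+, e:+; rest ⊤}
  B4:  IN={c:+, d:+, e:+; rest ⊤}  OUT={c:+, d:-, e:+; rest ⊤}
  B5:  IN={c:+, d:-, e:+; rest ⊤}  OUT={c:+; rest ⊤}
  B6:  IN={c:+; rest ⊤}  OUT={f:+; rest ⊤}

Merge at B1: IN[B1] = OUT[B0] = {a: ⊤, b: ⊤, c: ⊤, d: ⊤, e: ⊤, f: ⊤}
Applying B1's transfer function to that IN value gives OUT[B1] (row B1 above).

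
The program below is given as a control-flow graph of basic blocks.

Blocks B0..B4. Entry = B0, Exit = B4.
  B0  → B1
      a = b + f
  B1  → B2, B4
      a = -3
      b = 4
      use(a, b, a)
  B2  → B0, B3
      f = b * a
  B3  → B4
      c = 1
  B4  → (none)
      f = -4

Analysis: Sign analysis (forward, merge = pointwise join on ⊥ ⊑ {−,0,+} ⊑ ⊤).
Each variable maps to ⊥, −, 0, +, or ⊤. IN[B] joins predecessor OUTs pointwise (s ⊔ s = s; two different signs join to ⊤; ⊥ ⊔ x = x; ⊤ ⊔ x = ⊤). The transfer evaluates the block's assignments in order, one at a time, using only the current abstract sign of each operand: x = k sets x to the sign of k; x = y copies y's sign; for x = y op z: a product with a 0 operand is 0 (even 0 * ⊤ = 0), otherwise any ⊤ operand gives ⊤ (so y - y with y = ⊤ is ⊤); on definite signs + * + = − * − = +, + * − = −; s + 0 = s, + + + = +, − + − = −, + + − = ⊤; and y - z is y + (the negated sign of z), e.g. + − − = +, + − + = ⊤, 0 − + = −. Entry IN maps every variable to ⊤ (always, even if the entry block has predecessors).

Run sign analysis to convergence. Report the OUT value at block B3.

Answer: {a: -, b: +, c: +, d: ⊤, e: ⊤, f: -}

Working:
Per-block solution:
  B0:  IN=(all ⊤)  OUT=(all ⊤)
  B1:  IN=(all ⊤)  OUT={a:-, b:+; rest ⊤}
  B2:  IN={a:-, b:+; rest ⊤}  OUT={a:-, b:+, f:-; rest ⊤}
  B3:  IN={a:-, b:+, f:-; rest ⊤}  OUT={a:-, b:+, c:+, f:-; rest ⊤}
  B4:  IN={a:-, b:+; rest ⊤}  OUT={a:-, b:+, f:-; rest ⊤}

Merge at B3: IN[B3] = OUT[B2] = {a: -, b: +, c: ⊤, d: ⊤, e: ⊤, f: -}
Applying B3's transfer function to that IN value gives OUT[B3] (row B3 above).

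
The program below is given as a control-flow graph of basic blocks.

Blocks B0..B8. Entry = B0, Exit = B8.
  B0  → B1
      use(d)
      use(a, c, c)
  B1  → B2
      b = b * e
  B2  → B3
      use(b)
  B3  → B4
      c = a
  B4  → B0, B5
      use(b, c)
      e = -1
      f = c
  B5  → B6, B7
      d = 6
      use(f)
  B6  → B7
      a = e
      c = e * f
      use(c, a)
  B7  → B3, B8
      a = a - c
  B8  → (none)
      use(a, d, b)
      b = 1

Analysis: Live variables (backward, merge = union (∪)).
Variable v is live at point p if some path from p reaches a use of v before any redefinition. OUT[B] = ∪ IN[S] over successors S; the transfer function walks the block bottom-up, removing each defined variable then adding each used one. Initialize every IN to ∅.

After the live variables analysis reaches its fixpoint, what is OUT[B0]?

Answer: {a, b, d, e}

Trace:
Fixpoint table:
  B0: | IN={a, b, c, d, e} | OUT={a, b, d, e}
  B1: | IN={a, b, d, e} | OUT={a, b, d}
  B2: | IN={a, b, d} | OUT={a, b, d}
  B3: | IN={a, b, d} | OUT={a, b, c, d}
  B4: | IN={a, b, c, d} | OUT={a, b, c, d, e, f}
  B5: | IN={a, b, c, e, f} | OUT={a, b, c, d, e, f}
  B6: | IN={b, d, e, f} | OUT={a, b, c, d}
  B7: | IN={a, b, c, d} | OUT={a, b, d}
  B8: | IN={a, b, d} | OUT={}

Merge at B0: OUT[B0] = IN[B1] = {a, b, d, e}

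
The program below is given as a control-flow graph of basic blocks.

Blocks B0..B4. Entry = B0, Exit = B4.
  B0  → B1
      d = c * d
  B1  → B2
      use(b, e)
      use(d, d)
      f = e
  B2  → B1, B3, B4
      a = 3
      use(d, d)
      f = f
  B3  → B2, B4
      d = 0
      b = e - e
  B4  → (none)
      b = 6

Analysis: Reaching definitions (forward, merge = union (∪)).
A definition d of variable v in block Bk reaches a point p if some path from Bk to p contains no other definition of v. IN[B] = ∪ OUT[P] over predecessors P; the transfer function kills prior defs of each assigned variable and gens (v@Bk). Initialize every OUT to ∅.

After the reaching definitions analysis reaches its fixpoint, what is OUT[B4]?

Converged values:
  B0: | IN={} | OUT={d@B0}
  B1: | IN={a@B2, b@B3, d@B0, d@B3, f@B2} | OUT={a@B2, b@B3, d@B0, d@B3, f@B1}
  B2: | IN={a@B2, b@B3, d@B0, d@B3, f@B1, f@B2} | OUT={a@B2, b@B3, d@B0, d@B3, f@B2}
  B3: | IN={a@B2, b@B3, d@B0, d@B3, f@B2} | OUT={a@B2, b@B3, d@B3, f@B2}
  B4: | IN={a@B2, b@B3, d@B0, d@B3, f@B2} | OUT={a@B2, b@B4, d@B0, d@B3, f@B2}

Merge at B4: IN[B4] = OUT[B2] ⊔ OUT[B3] = {a@B2, b@B3, d@B0, d@B3, f@B2}
Applying B4's transfer function to that IN value gives OUT[B4] (row B4 above).

Answer: {a@B2, b@B4, d@B0, d@B3, f@B2}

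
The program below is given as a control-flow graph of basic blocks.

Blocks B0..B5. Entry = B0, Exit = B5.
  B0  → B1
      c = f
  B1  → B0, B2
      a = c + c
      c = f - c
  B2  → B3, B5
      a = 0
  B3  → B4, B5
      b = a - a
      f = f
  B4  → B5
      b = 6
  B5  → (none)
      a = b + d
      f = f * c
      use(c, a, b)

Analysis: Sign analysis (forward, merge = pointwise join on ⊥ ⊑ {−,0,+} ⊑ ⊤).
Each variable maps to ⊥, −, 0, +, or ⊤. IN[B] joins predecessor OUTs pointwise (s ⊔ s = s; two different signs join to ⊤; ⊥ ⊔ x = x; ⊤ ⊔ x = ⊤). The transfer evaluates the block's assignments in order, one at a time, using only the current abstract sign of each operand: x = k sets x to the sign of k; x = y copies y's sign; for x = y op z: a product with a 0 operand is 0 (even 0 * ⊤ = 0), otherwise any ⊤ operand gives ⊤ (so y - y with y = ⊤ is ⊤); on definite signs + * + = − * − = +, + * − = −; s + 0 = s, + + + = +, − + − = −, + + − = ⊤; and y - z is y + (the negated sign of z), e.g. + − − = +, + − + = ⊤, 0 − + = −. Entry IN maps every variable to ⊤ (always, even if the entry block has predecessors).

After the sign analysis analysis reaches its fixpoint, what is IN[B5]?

Converged values:
  B0: | IN=(all ⊤) | OUT=(all ⊤)
  B1: | IN=(all ⊤) | OUT=(all ⊤)
  B2: | IN=(all ⊤) | OUT={a:0; rest ⊤}
  B3: | IN={a:0; rest ⊤} | OUT={a:0, b:0; rest ⊤}
  B4: | IN={a:0, b:0; rest ⊤} | OUT={a:0, b:+; rest ⊤}
  B5: | IN={a:0; rest ⊤} | OUT=(all ⊤)

Merge at B5: IN[B5] = OUT[B2] ⊔ OUT[B3] ⊔ OUT[B4] = {a: 0, b: ⊤, c: ⊤, d: ⊤, e: ⊤, f: ⊤}

Answer: {a: 0, b: ⊤, c: ⊤, d: ⊤, e: ⊤, f: ⊤}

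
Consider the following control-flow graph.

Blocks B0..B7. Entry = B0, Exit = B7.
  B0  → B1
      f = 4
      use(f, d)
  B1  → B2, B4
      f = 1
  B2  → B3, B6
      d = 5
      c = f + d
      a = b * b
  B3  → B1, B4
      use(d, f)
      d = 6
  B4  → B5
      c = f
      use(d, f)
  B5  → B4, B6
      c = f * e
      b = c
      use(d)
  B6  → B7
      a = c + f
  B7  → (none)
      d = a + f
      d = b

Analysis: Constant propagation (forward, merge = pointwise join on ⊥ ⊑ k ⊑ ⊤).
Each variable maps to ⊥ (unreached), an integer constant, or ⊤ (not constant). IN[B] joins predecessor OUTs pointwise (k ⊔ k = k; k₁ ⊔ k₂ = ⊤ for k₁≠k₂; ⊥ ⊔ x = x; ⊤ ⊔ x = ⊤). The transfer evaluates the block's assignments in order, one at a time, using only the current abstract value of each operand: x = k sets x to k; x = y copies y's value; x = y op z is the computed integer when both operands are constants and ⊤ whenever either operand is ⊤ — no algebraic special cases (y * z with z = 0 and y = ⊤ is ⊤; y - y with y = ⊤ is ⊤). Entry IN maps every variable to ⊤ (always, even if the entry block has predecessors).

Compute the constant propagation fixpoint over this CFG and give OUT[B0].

Per-block solution:
  B0: | IN=(all ⊤) | OUT={f:4; rest ⊤}
  B1: | IN=(all ⊤) | OUT={f:1; rest ⊤}
  B2: | IN={f:1; rest ⊤} | OUT={c:6, d:5, f:1; rest ⊤}
  B3: | IN={c:6, d:5, f:1; rest ⊤} | OUT={c:6, d:6, f:1; rest ⊤}
  B4: | IN={f:1; rest ⊤} | OUT={c:1, f:1; rest ⊤}
  B5: | IN={c:1, f:1; rest ⊤} | OUT={f:1; rest ⊤}
  B6: | IN={f:1; rest ⊤} | OUT={f:1; rest ⊤}
  B7: | IN={f:1; rest ⊤} | OUT={f:1; rest ⊤}

B0 is the boundary node: IN[B0] = {a: ⊤, b: ⊤, c: ⊤, d: ⊤, e: ⊤, f: ⊤}
Applying B0's transfer function to that IN value gives OUT[B0] (row B0 above).

Answer: {a: ⊤, b: ⊤, c: ⊤, d: ⊤, e: ⊤, f: 4}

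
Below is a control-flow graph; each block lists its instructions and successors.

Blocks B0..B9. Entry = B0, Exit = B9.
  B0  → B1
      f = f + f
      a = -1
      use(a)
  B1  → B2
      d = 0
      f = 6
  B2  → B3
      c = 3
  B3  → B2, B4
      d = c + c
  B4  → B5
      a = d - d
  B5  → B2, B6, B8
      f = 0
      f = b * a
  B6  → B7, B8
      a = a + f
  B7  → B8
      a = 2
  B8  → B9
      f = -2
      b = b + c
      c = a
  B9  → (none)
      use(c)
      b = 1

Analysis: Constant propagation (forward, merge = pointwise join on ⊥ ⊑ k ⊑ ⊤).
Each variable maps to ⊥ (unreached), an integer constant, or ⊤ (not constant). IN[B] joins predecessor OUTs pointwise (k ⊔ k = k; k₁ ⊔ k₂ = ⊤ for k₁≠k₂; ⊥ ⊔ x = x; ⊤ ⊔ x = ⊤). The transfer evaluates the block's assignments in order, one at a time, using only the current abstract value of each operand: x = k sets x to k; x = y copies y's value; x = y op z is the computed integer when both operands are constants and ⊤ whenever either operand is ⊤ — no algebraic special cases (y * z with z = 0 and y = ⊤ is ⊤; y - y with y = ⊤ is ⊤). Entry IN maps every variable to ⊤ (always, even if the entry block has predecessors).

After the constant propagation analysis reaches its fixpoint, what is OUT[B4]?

Answer: {a: 0, b: ⊤, c: 3, d: 6, e: ⊤, f: ⊤}

Derivation:
Converged values:
  B0:   IN=(all ⊤)   OUT={a:-1; rest ⊤}
  B1:   IN={a:-1; rest ⊤}   OUT={a:-1, d:0, f:6; rest ⊤}
  B2:   IN=(all ⊤)   OUT={c:3; rest ⊤}
  B3:   IN={c:3; rest ⊤}   OUT={c:3, d:6; rest ⊤}
  B4:   IN={c:3, d:6; rest ⊤}   OUT={a:0, c:3, d:6; rest ⊤}
  B5:   IN={a:0, c:3, d:6; rest ⊤}   OUT={a:0, c:3, d:6; rest ⊤}
  B6:   IN={a:0, c:3, d:6; rest ⊤}   OUT={c:3, d:6; rest ⊤}
  B7:   IN={c:3, d:6; rest ⊤}   OUT={a:2, c:3, d:6; rest ⊤}
  B8:   IN={c:3, d:6; rest ⊤}   OUT={d:6, f:-2; rest ⊤}
  B9:   IN={d:6, f:-2; rest ⊤}   OUT={b:1, d:6, f:-2; rest ⊤}

Merge at B4: IN[B4] = OUT[B3] = {a: ⊤, b: ⊤, c: 3, d: 6, e: ⊤, f: ⊤}
Applying B4's transfer function to that IN value gives OUT[B4] (row B4 above).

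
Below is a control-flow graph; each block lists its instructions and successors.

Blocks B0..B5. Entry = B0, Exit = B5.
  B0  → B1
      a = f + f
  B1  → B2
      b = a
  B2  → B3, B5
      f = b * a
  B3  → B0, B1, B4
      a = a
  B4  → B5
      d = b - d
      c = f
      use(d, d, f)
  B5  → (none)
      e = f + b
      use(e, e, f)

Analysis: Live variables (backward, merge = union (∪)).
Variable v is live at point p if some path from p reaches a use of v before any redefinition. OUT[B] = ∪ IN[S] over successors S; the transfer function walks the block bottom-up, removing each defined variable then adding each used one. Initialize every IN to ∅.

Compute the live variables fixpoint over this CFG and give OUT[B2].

Converged values:
  B0:   IN={d, f}   OUT={a, d}
  B1:   IN={a, d}   OUT={a, b, d}
  B2:   IN={a, b, d}   OUT={a, b, d, f}
  B3:   IN={a, b, d, f}   OUT={a, b, d, f}
  B4:   IN={b, d, f}   OUT={b, f}
  B5:   IN={b, f}   OUT={}

Merge at B2: OUT[B2] = IN[B3] ⊔ IN[B5] = {a, b, d, f}

Answer: {a, b, d, f}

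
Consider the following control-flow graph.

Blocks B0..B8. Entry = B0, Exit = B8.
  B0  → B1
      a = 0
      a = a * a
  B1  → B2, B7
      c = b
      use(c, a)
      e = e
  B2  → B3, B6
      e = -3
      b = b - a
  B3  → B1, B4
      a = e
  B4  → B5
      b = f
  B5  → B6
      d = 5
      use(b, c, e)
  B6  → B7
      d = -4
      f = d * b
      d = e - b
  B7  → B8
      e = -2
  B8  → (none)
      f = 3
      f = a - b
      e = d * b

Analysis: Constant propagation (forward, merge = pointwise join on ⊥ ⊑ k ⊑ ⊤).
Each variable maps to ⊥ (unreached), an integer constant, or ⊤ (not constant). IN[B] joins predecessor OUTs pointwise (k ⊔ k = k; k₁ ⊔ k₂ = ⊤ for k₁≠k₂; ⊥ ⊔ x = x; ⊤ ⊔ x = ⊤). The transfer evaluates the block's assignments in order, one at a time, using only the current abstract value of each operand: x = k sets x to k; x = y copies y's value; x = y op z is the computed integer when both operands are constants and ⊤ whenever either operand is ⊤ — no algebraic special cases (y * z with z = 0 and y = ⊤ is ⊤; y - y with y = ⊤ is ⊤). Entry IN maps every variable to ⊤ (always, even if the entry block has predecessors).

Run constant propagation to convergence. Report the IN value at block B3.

Per-block solution:
  B0:  IN=(all ⊤)  OUT={a:0; rest ⊤}
  B1:  IN=(all ⊤)  OUT=(all ⊤)
  B2:  IN=(all ⊤)  OUT={e:-3; rest ⊤}
  B3:  IN={e:-3; rest ⊤}  OUT={a:-3, e:-3; rest ⊤}
  B4:  IN={a:-3, e:-3; rest ⊤}  OUT={a:-3, e:-3; rest ⊤}
  B5:  IN={a:-3, e:-3; rest ⊤}  OUT={a:-3, d:5, e:-3; rest ⊤}
  B6:  IN={e:-3; rest ⊤}  OUT={e:-3; rest ⊤}
  B7:  IN=(all ⊤)  OUT={e:-2; rest ⊤}
  B8:  IN={e:-2; rest ⊤}  OUT=(all ⊤)

Merge at B3: IN[B3] = OUT[B2] = {a: ⊤, b: ⊤, c: ⊤, d: ⊤, e: -3, f: ⊤}

Answer: {a: ⊤, b: ⊤, c: ⊤, d: ⊤, e: -3, f: ⊤}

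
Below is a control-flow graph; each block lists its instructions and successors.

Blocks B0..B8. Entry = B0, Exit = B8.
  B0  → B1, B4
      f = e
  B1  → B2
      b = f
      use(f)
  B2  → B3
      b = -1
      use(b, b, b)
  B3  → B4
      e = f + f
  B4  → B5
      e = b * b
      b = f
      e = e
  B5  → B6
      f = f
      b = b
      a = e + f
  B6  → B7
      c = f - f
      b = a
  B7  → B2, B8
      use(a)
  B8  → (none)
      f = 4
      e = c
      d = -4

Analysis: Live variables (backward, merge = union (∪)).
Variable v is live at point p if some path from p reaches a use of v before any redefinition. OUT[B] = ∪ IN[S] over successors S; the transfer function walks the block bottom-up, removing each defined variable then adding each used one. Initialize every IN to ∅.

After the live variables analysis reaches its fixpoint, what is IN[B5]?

Answer: {b, e, f}

Derivation:
Converged values:
  B0:  IN={b, e}  OUT={b, f}
  B1:  IN={f}  OUT={f}
  B2:  IN={f}  OUT={b, f}
  B3:  IN={b, f}  OUT={b, f}
  B4:  IN={b, f}  OUT={b, e, f}
  B5:  IN={b, e, f}  OUT={a, f}
  B6:  IN={a, f}  OUT={a, c, f}
  B7:  IN={a, c, f}  OUT={c, f}
  B8:  IN={c}  OUT={}

Merge at B5: OUT[B5] = IN[B6] = {a, f}
Applying B5's transfer function to that OUT value gives IN[B5] (row B5 above).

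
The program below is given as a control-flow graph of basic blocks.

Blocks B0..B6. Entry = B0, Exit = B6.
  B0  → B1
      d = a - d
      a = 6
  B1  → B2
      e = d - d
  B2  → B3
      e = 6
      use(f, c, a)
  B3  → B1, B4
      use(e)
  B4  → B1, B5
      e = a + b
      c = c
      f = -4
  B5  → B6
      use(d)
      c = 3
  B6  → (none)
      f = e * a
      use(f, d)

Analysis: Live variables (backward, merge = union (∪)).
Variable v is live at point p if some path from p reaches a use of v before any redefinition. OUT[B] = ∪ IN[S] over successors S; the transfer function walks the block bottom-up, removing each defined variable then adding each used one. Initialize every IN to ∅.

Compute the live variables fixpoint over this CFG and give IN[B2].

Fixpoint table:
  B0: | IN={a, b, c, d, f} | OUT={a, b, c, d, f}
  B1: | IN={a, b, c, d, f} | OUT={a, b, c, d, f}
  B2: | IN={a, b, c, d, f} | OUT={a, b, c, d, e, f}
  B3: | IN={a, b, c, d, e, f} | OUT={a, b, c, d, f}
  B4: | IN={a, b, c, d} | OUT={a, b, c, d, e, f}
  B5: | IN={a, d, e} | OUT={a, d, e}
  B6: | IN={a, d, e} | OUT={}

Merge at B2: OUT[B2] = IN[B3] = {a, b, c, d, e, f}
Applying B2's transfer function to that OUT value gives IN[B2] (row B2 above).

Answer: {a, b, c, d, f}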